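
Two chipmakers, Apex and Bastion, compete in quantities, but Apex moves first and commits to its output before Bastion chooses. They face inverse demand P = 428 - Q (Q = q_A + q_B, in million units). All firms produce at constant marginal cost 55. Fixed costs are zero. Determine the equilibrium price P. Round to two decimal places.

148.25

Solve by backward induction. Given q_A, the follower Bastion maximises π_B = (428 - q_A - q_B)q_B - 55q_B.
Follower FOC: 373 - q_A - 2q_B = 0, so q_B(q_A) = (373 - q_A)/2.
Apex substitutes q_B(q_A) into its own profit: π_A = q_A(428 - q_A - (373 - q_A)/2) - 55q_A = (483/2 - (1/2)q_A)q_A - 55q_A.
Maximising: ∂π_A/∂q_A = 373/2 - q_A = 0, giving q_A = 373/2.
Then q_B = (373 - 373/2)/2 = 373/4.
Total output Q = 1119/4, so price P = 428 - 1119/4 = 593/4.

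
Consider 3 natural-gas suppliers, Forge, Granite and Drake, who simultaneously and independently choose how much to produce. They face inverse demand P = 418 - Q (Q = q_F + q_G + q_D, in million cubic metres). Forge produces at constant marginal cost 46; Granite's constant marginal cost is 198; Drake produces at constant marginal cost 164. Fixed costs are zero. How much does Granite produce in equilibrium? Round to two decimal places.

8.50

Forge's profit: π_F = (418 - Q)q_F - (46q_F). Setting ∂π_F/∂q_F = 0: 372 - 2q_F - (q_G + q_D) = 0.
Granite's first-order condition: 220 - 2q_G - (q_F + q_D) = 0.
Drake's first-order condition: 254 - 2q_D - (q_F + q_G) = 0.
Adding the 3 first-order conditions: 846 − 4Q = 0, so Q = 423/2.
Back-substituting: q_F = (372 − 423/2) = 321/2, q_G = (220 − 423/2) = 17/2, q_D = (254 − 423/2) = 85/2.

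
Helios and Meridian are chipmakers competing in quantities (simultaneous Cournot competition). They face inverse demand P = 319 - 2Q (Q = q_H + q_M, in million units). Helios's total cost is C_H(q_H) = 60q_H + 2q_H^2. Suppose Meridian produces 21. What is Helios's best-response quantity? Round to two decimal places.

27.13

With the rival's output fixed at 21, Helios's profit is π_H = (319 - 2·21 - 2q_H)q_H - (60q_H + 2q_H²) = (277 - 2q_H)q_H - (60q_H + 2q_H²).
∂π_H/∂q_H = 217 - 8q_H = 0, so q_H = 217/8.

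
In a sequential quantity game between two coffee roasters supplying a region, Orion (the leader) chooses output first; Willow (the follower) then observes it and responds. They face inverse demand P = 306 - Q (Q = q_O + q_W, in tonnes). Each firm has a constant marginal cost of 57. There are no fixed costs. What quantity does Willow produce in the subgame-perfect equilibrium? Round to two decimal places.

62.25

The follower Willow best-responds to any q_O: π_W = (306 - Q)q_W - 57q_W.
∂π_W/∂q_W = 249 - q_O - 2q_W = 0 gives the reaction function q_W = (249 - q_O)/2.
Orion substitutes q_W(q_O) into its own profit: π_O = q_O(306 - q_O - (249 - q_O)/2) - 57q_O = (363/2 - (1/2)q_O)q_O - 57q_O.
The leader's first-order condition 249/2 - q_O = 0 yields q_O = 249/2.
Then q_W = (249 - 249/2)/2 = 249/4.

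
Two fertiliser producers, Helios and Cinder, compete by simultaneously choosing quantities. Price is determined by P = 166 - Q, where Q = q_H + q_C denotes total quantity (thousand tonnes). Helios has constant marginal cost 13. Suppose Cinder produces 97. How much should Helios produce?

With the rival's output fixed at 97, Helios's profit is π_H = (166 - 97 - q_H)q_H - (13q_H) = (69 - q_H)q_H - (13q_H).
∂π_H/∂q_H = 56 - 2q_H = 0, so q_H = 28.

28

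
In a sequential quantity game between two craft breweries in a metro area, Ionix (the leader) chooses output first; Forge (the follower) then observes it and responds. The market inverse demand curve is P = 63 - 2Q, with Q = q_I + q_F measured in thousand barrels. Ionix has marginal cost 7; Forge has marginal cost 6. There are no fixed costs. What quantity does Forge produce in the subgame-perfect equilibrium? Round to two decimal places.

Solve by backward induction. Given q_I, the follower Forge maximises π_F = (63 - 2q_I - 2q_F)q_F - 6q_F.
Setting the follower's marginal profit to zero, 57 - 2q_I - 4q_F = 0, i.e. q_F = (57 - 2q_I)/4.
The leader anticipates this reaction. Substituting into P = 63 - 2Q gives P = 69/2 - q_I, so π_I = (69/2 - q_I)q_I - 7q_I.
Maximising: ∂π_I/∂q_I = 55/2 - 2q_I = 0, giving q_I = 55/4.
Then q_F = (57 - 2·(55/4))/4 = 59/8.

7.38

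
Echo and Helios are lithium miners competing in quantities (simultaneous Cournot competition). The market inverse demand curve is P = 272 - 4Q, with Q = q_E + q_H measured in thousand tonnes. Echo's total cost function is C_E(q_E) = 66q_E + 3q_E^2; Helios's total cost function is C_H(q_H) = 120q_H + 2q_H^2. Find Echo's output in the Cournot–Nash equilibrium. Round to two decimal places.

12.26

Echo's profit: π_E = (272 - 4Q)q_E - (66q_E + 3q_E²). Setting ∂π_E/∂q_E = 0: 206 - 14q_E - 4(q_H) = 0.
Helios's profit: π_H = (272 - 4Q)q_H - (120q_H + 2q_H²). Setting ∂π_H/∂q_H = 0: 152 - 12q_H - 4(q_E) = 0.
So q_E = (206 - 4q_H)/14 and q_H = (152 - 4q_E)/12.
Solving the pair: q_E = 233/19, q_H = 163/19.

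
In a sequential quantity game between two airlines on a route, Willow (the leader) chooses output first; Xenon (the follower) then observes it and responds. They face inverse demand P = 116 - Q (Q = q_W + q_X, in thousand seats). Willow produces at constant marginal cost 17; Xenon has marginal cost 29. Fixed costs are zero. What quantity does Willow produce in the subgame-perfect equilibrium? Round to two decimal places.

Solve by backward induction. Given q_W, the follower Xenon maximises π_X = (116 - q_W - q_X)q_X - 29q_X.
Follower FOC: 87 - q_W - 2q_X = 0, so q_X(q_W) = (87 - q_W)/2.
Willow substitutes q_X(q_W) into its own profit: π_W = q_W(116 - q_W - (87 - q_W)/2) - 17q_W = (145/2 - (1/2)q_W)q_W - 17q_W.
The leader's first-order condition 111/2 - q_W = 0 yields q_W = 111/2.
Then q_X = (87 - 111/2)/2 = 63/4.

55.50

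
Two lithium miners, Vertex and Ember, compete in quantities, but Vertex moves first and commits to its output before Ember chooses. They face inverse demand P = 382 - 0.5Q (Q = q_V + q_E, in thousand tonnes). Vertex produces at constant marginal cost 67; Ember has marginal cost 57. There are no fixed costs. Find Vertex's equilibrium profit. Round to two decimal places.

23256.25

The follower Ember best-responds to any q_V: π_E = (382 - 0.5Q)q_E - 57q_E.
Follower FOC: 325 - (1/2)q_V - q_E = 0, so q_E(q_V) = (325 - (1/2)q_V).
The leader anticipates this reaction. Substituting into P = 382 - 0.5Q gives P = 439/2 - (1/4)q_V, so π_V = (439/2 - (1/4)q_V)q_V - 67q_V.
Leader FOC: 305/2 - (1/2)q_V = 0, so q_V = 305.
Then q_E = (325 - (1/2)·305) = 345/2.
Price P = 382 - (1/2)·(955/2) = 573/4.
Vertex's profit: (573/4 - 67)·305 = 23256.2500.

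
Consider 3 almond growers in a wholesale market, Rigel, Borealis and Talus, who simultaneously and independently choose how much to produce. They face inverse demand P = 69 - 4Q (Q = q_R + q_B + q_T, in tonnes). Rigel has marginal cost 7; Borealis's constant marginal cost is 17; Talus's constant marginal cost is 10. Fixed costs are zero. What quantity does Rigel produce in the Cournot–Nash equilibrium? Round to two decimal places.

4.69

Rigel's profit: π_R = (69 - 4Q)q_R - (7q_R). Setting ∂π_R/∂q_R = 0: 62 - 8q_R - 4(q_B + q_T) = 0.
Borealis's first-order condition: 52 - 8q_B - 4(q_R + q_T) = 0.
Talus's profit: π_T = (69 - 4Q)q_T - (10q_T). Setting ∂π_T/∂q_T = 0: 59 - 8q_T - 4(q_R + q_B) = 0.
Adding the 3 conditions: 173 − 8Q − 8Q = 0, i.e. Q = 173/16.
Back-substituting: q_R = (62 − 173/4)/4 = 75/16, q_B = (52 − 173/4)/4 = 35/16, q_T = (59 − 173/4)/4 = 63/16.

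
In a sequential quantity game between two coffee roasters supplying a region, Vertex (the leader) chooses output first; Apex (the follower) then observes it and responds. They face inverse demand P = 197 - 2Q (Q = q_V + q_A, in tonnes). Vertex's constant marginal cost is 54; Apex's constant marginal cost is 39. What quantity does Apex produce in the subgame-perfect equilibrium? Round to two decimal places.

Solve by backward induction. Given q_V, the follower Apex maximises π_A = (197 - 2q_V - 2q_A)q_A - 39q_A.
Setting the follower's marginal profit to zero, 158 - 2q_V - 4q_A = 0, i.e. q_A = (158 - 2q_V)/4.
The leader anticipates this reaction. Substituting into P = 197 - 2Q gives P = 118 - q_V, so π_V = (118 - q_V)q_V - 54q_V.
Maximising: ∂π_V/∂q_V = 64 - 2q_V = 0, giving q_V = 32.
Then q_A = (158 - 2·32)/4 = 47/2.

23.50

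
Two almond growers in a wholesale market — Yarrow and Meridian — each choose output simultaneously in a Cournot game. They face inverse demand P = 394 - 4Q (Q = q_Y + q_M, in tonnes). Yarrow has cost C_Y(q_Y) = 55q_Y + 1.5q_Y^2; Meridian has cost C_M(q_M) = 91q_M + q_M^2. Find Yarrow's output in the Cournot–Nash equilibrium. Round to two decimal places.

23.17

Yarrow's profit: π_Y = (394 - 4Q)q_Y - (55q_Y + (3/2)q_Y²). Setting ∂π_Y/∂q_Y = 0: 339 - 11q_Y - 4(q_M) = 0.
Meridian's first-order condition: 303 - 10q_M - 4(q_Y) = 0.
Rearranging gives the reaction functions q_Y = (339 - 4q_M)/11 and q_M = (303 - 4q_Y)/10.
Substituting one into the other gives q_Y = 1089/47 and q_M = 1977/94.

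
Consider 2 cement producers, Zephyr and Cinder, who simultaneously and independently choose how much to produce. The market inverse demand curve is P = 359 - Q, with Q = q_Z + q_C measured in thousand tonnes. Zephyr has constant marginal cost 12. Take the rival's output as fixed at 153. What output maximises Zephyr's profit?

97

With the rival's output fixed at 153, Zephyr's profit is π_Z = (359 - 153 - q_Z)q_Z - (12q_Z) = (206 - q_Z)q_Z - (12q_Z).
∂π_Z/∂q_Z = 194 - 2q_Z = 0, so q_Z = 97.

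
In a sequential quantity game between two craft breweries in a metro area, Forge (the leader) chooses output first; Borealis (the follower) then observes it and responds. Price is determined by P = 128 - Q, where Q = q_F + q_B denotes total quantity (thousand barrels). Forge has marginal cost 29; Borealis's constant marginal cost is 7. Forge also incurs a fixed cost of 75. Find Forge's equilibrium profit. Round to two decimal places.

666.13

The follower Borealis best-responds to any q_F: π_B = (128 - Q)q_B - 7q_B.
∂π_B/∂q_B = 121 - q_F - 2q_B = 0 gives the reaction function q_B = (121 - q_F)/2.
Forge substitutes q_B(q_F) into its own profit: π_F = q_F(128 - q_F - (121 - q_F)/2) - 29q_F = (135/2 - (1/2)q_F)q_F - 29q_F.
The leader's first-order condition 77/2 - q_F = 0 yields q_F = 77/2.
Then q_B = (121 - 77/2)/2 = 165/4.
Price P = 128 - 319/4 = 193/4.
Forge's profit: (193/4 - 29)·(77/2) - 75 = 666.1250.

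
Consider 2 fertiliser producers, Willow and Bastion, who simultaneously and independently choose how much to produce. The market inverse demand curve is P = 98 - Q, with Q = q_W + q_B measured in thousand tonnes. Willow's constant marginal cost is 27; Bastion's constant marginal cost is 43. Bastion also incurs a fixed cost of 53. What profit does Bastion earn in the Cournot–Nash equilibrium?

Willow's profit: π_W = (98 - Q)q_W - (27q_W). Setting ∂π_W/∂q_W = 0: 71 - 2q_W - (q_B) = 0.
Bastion's profit: π_B = (98 - Q)q_B - (43q_B). Setting ∂π_B/∂q_B = 0: 55 - 2q_B - (q_W) = 0.
Rearranging gives the reaction functions q_W = (71 - q_B)/2 and q_B = (55 - q_W)/2.
Substituting one into the other gives q_W = 29 and q_B = 13.
Price P = 98 - 42 = 56.
Bastion's profit: (56 - 43)·13 - 53 = 116.

116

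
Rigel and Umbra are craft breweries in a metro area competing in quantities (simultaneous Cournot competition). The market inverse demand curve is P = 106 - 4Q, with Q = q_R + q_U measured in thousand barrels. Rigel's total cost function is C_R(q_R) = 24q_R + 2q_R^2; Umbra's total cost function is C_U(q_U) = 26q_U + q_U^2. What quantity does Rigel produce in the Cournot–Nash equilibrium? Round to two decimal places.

Rigel's profit: π_R = (106 - 4Q)q_R - (24q_R + 2q_R²). Setting ∂π_R/∂q_R = 0: 82 - 12q_R - 4(q_U) = 0.
Umbra's profit: π_U = (106 - 4Q)q_U - (26q_U + q_U²). Setting ∂π_U/∂q_U = 0: 80 - 10q_U - 4(q_R) = 0.
Best responses: q_R = (82 - 4q_U)/12, q_U = (80 - 4q_R)/10.
Substituting one into the other gives q_R = 125/26 and q_U = 79/13.

4.81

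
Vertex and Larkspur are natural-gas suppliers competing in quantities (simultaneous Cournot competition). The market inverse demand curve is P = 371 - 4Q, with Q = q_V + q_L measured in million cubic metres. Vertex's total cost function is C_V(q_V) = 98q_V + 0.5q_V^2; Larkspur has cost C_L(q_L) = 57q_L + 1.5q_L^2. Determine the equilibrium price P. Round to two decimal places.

203.24

Vertex's profit: π_V = (371 - 4Q)q_V - (98q_V + (1/2)q_V²). Setting ∂π_V/∂q_V = 0: 273 - 9q_V - 4(q_L) = 0.
Larkspur's profit: π_L = (371 - 4Q)q_L - (57q_L + (3/2)q_L²). Setting ∂π_L/∂q_L = 0: 314 - 11q_L - 4(q_V) = 0.
Rearranging gives the reaction functions q_V = (273 - 4q_L)/9 and q_L = (314 - 4q_V)/11.
Substituting one into the other gives q_V = 1747/83 and q_L = 1734/83.
Total output Q = 41.9398, so price P = 371 - 4·41.9398 = 203.2410.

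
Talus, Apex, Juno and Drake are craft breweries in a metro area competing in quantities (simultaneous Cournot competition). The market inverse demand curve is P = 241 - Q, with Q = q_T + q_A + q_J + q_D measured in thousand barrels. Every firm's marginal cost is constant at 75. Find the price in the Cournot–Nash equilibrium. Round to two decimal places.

108.20

Each firm earns π_i = (241 - Q)q_i - 75q_i.
Setting ∂π_i/∂q_i = 0 with rivals' quantities fixed: 166 - 2q_i - Σ_{j≠i} q_j = 0.
With identical firms every q_j equals q_i, so Σ_{j≠i} q_j = 3q_i and 166 = 5q_i, giving q_i = 166/5.
Total output Q = 664/5, so price P = 241 - 664/5 = 541/5.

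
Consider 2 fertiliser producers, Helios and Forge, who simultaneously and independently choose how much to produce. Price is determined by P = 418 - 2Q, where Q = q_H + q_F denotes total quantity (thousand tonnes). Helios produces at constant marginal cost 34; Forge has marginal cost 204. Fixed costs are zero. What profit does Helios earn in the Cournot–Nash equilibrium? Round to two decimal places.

Helios's profit: π_H = (418 - 2Q)q_H - (34q_H). Setting ∂π_H/∂q_H = 0: 384 - 4q_H - 2(q_F) = 0.
Forge's first-order condition: 214 - 4q_F - 2(q_H) = 0.
Best responses: q_H = (384 - 2q_F)/4, q_F = (214 - 2q_H)/4.
Solving the pair: q_H = 277/3, q_F = 22/3.
Price P = 418 - 2·(299/3) = 656/3.
Helios's profit: (656/3 - 34)·(277/3) = 17050.8889.

17050.89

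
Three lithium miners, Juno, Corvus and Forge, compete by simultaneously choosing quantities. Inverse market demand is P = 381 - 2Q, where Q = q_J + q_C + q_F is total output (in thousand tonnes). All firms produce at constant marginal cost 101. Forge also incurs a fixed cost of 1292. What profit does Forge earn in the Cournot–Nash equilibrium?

1158

Each firm earns π_i = (381 - 2Q)q_i - 101q_i.
First-order condition (treating rivals' output as given): 280 - 4q_i - 2·Σ_{j≠i} q_j = 0.
With identical firms every q_j equals q_i, so Σ_{j≠i} q_j = 2q_i and 280 = 8q_i, giving q_i = 35.
Price P = 381 - 2·105 = 171.
Forge's profit: (171 - 101)·35 - 1292 = 1158.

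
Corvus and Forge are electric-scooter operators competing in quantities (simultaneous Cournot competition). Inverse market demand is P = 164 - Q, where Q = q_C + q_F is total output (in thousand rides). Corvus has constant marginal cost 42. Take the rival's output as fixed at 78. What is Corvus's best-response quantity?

With the rival's output fixed at 78, Corvus's profit is π_C = (164 - 78 - q_C)q_C - (42q_C) = (86 - q_C)q_C - (42q_C).
∂π_C/∂q_C = 44 - 2q_C = 0, so q_C = 22.

22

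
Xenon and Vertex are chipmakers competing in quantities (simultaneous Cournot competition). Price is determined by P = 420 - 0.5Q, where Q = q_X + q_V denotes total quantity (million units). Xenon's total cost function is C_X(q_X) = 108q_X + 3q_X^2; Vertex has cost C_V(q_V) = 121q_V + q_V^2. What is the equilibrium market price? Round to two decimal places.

354.37

Xenon's profit: π_X = (420 - 0.5Q)q_X - (108q_X + 3q_X²). Setting ∂π_X/∂q_X = 0: 312 - 7q_X - (1/2)(q_V) = 0.
Vertex's profit: π_V = (420 - 0.5Q)q_V - (121q_V + q_V²). Setting ∂π_V/∂q_V = 0: 299 - 3q_V - (1/2)(q_X) = 0.
So q_X = (312 - (1/2)q_V)/7 and q_V = (299 - (1/2)q_X)/3.
Solving the pair: q_X = 37.9036, q_V = 93.3494.
Total output Q = 131.2530, so price P = 420 - (1/2)·131.2530 = 354.3735.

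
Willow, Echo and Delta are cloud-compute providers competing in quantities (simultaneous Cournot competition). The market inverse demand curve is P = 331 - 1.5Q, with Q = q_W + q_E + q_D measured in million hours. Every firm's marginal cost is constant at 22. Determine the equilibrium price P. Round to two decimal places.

Each firm earns π_i = (331 - 1.5Q)q_i - 22q_i.
First-order condition (treating rivals' output as given): 309 - 3q_i - (3/2)·Σ_{j≠i} q_j = 0.
With identical firms every q_j equals q_i, so Σ_{j≠i} q_j = 2q_i and 309 = 6q_i, giving q_i = 103/2.
Total output Q = 309/2, so price P = 331 - (3/2)·(309/2) = 397/4.

99.25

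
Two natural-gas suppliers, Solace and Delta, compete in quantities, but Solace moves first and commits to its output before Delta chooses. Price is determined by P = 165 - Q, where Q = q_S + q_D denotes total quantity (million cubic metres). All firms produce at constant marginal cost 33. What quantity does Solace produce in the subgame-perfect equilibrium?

The follower Delta best-responds to any q_S: π_D = (165 - Q)q_D - 33q_D.
Setting the follower's marginal profit to zero, 132 - q_S - 2q_D = 0, i.e. q_D = (132 - q_S)/2.
Solace substitutes q_D(q_S) into its own profit: π_S = q_S(165 - q_S - (132 - q_S)/2) - 33q_S = (99 - (1/2)q_S)q_S - 33q_S.
The leader's first-order condition 66 - q_S = 0 yields q_S = 66.
Then q_D = (132 - 66)/2 = 33.

66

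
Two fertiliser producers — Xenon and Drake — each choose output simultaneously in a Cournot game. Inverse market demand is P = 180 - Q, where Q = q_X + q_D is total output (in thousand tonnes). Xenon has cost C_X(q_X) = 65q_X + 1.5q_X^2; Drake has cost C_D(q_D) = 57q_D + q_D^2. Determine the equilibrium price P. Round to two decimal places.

Xenon's profit: π_X = (180 - Q)q_X - (65q_X + (3/2)q_X²). Setting ∂π_X/∂q_X = 0: 115 - 5q_X - (q_D) = 0.
Drake's profit: π_D = (180 - Q)q_D - (57q_D + q_D²). Setting ∂π_D/∂q_D = 0: 123 - 4q_D - (q_X) = 0.
So q_X = (115 - q_D)/5 and q_D = (123 - q_X)/4.
Solving the pair: q_X = 337/19, q_D = 500/19.
Total output Q = 837/19, so price P = 180 - 837/19 = 135.9474.

135.95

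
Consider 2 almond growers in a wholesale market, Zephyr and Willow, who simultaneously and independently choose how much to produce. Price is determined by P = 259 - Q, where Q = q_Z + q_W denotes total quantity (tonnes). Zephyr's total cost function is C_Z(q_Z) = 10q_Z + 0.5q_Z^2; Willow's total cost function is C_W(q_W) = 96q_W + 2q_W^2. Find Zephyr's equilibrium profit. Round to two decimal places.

9194.95

Zephyr's profit: π_Z = (259 - Q)q_Z - (10q_Z + (1/2)q_Z²). Setting ∂π_Z/∂q_Z = 0: 249 - 3q_Z - (q_W) = 0.
Willow's profit: π_W = (259 - Q)q_W - (96q_W + 2q_W²). Setting ∂π_W/∂q_W = 0: 163 - 6q_W - (q_Z) = 0.
Best responses: q_Z = (249 - q_W)/3, q_W = (163 - q_Z)/6.
Solving the pair: q_Z = 1331/17, q_W = 240/17.
Price P = 259 - 1571/17 = 166.5882.
Zephyr's profit: 166.5882·(1331/17) - 10·(1331/17) - (1/2)(1331/17)² = 9194.9533.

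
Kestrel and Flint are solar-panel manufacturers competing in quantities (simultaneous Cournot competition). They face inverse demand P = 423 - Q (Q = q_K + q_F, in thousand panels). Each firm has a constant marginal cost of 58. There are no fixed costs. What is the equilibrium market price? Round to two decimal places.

179.67

A representative firm's profit is π_i = q_i(423 - Q) - 58q_i.
Setting ∂π_i/∂q_i = 0 with rivals' quantities fixed: 365 - 2q_i - q_j = 0.
With identical firms every q_j equals q_i, so q_j = q_i and 365 = 3q_i, giving q_i = 365/3.
Total output Q = 730/3, so price P = 423 - 730/3 = 539/3.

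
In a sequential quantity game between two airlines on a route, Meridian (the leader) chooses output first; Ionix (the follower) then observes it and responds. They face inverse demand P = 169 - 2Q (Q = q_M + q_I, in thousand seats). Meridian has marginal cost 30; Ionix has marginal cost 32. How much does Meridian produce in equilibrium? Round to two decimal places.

Solve by backward induction. Given q_M, the follower Ionix maximises π_I = (169 - 2q_M - 2q_I)q_I - 32q_I.
Follower FOC: 137 - 2q_M - 4q_I = 0, so q_I(q_M) = (137 - 2q_M)/4.
The leader anticipates this reaction. Substituting into P = 169 - 2Q gives P = 201/2 - q_M, so π_M = (201/2 - q_M)q_M - 30q_M.
Maximising: ∂π_M/∂q_M = 141/2 - 2q_M = 0, giving q_M = 141/4.
Then q_I = (137 - 2·(141/4))/4 = 133/8.

35.25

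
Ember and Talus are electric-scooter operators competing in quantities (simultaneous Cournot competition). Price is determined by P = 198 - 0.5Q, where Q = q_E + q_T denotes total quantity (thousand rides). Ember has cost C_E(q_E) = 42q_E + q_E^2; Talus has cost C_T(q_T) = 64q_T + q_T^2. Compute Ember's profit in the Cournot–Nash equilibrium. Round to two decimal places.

Ember's profit: π_E = (198 - 0.5Q)q_E - (42q_E + q_E²). Setting ∂π_E/∂q_E = 0: 156 - 3q_E - (1/2)(q_T) = 0.
Talus's first-order condition: 134 - 3q_T - (1/2)(q_E) = 0.
So q_E = (156 - (1/2)q_T)/3 and q_T = (134 - (1/2)q_E)/3.
Solving the pair: q_E = 1604/35, q_T = 1296/35.
Price P = 198 - (1/2)·(580/7) = 1096/7.
Ember's profit: (1096/7)·(1604/35) - 42·(1604/35) - (1604/35)² = 3150.3869.

3150.39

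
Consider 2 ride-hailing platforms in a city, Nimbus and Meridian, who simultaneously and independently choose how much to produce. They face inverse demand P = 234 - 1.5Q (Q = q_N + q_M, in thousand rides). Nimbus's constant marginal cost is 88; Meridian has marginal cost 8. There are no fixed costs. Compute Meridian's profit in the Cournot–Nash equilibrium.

6936

Nimbus's profit: π_N = (234 - 1.5Q)q_N - (88q_N). Setting ∂π_N/∂q_N = 0: 146 - 3q_N - (3/2)(q_M) = 0.
Meridian's first-order condition: 226 - 3q_M - (3/2)(q_N) = 0.
So q_N = (146 - (3/2)q_M)/3 and q_M = (226 - (3/2)q_N)/3.
Substituting one into the other gives q_N = 44/3 and q_M = 68.
Price P = 234 - (3/2)·(248/3) = 110.
Meridian's profit: (110 - 8)·68 = 6936.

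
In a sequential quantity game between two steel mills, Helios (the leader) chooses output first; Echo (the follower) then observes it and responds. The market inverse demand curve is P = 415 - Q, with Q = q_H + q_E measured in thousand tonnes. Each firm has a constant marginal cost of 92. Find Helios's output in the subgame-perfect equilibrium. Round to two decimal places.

161.50

Solve by backward induction. Given q_H, the follower Echo maximises π_E = (415 - q_H - q_E)q_E - 92q_E.
Setting the follower's marginal profit to zero, 323 - q_H - 2q_E = 0, i.e. q_E = (323 - q_H)/2.
Helios substitutes q_E(q_H) into its own profit: π_H = q_H(415 - q_H - (323 - q_H)/2) - 92q_H = (507/2 - (1/2)q_H)q_H - 92q_H.
Maximising: ∂π_H/∂q_H = 323/2 - q_H = 0, giving q_H = 323/2.
Then q_E = (323 - 323/2)/2 = 323/4.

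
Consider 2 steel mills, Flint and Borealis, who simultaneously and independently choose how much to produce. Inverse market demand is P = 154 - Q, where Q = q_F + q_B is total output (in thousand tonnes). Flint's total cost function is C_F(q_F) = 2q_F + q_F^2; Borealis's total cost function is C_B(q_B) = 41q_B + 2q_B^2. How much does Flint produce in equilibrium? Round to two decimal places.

Flint's profit: π_F = (154 - Q)q_F - (2q_F + q_F²). Setting ∂π_F/∂q_F = 0: 152 - 4q_F - (q_B) = 0.
Borealis's first-order condition: 113 - 6q_B - (q_F) = 0.
So q_F = (152 - q_B)/4 and q_B = (113 - q_F)/6.
Solving the pair: q_F = 799/23, q_B = 300/23.

34.74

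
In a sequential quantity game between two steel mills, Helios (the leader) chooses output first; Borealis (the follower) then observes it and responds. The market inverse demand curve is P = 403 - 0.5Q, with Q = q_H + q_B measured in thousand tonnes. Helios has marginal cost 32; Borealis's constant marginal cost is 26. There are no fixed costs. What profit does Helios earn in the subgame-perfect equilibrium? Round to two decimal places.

Solve by backward induction. Given q_H, the follower Borealis maximises π_B = (403 - (1/2)q_H - (1/2)q_B)q_B - 26q_B.
Follower FOC: 377 - (1/2)q_H - q_B = 0, so q_B(q_H) = (377 - (1/2)q_H).
The leader anticipates this reaction. Substituting into P = 403 - 0.5Q gives P = 429/2 - (1/4)q_H, so π_H = (429/2 - (1/4)q_H)q_H - 32q_H.
Leader FOC: 365/2 - (1/2)q_H = 0, so q_H = 365.
Then q_B = (377 - (1/2)·365) = 389/2.
Price P = 403 - (1/2)·(1119/2) = 493/4.
Helios's profit: (493/4 - 32)·365 = 33306.2500.

33306.25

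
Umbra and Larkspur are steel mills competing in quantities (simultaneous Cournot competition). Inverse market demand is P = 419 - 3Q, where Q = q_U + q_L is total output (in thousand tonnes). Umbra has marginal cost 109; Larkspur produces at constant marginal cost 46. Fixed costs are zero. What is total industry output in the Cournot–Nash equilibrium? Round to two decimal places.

Umbra's profit: π_U = (419 - 3Q)q_U - (109q_U). Setting ∂π_U/∂q_U = 0: 310 - 6q_U - 3(q_L) = 0.
Larkspur's profit: π_L = (419 - 3Q)q_L - (46q_L). Setting ∂π_L/∂q_L = 0: 373 - 6q_L - 3(q_U) = 0.
So q_U = (310 - 3q_L)/6 and q_L = (373 - 3q_U)/6.
Substituting one into the other gives q_U = 247/9 and q_L = 436/9.
Total output Q = 247/9 + 436/9 = 683/9.

75.89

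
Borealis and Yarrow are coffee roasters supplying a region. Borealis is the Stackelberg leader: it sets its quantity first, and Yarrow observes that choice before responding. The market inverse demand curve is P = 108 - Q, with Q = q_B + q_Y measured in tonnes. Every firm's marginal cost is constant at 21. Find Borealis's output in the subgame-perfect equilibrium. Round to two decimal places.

The follower Yarrow best-responds to any q_B: π_Y = (108 - Q)q_Y - 21q_Y.
∂π_Y/∂q_Y = 87 - q_B - 2q_Y = 0 gives the reaction function q_Y = (87 - q_B)/2.
The leader anticipates this reaction. Substituting into P = 108 - Q gives P = 129/2 - (1/2)q_B, so π_B = (129/2 - (1/2)q_B)q_B - 21q_B.
Leader FOC: 87/2 - q_B = 0, so q_B = 87/2.
Then q_Y = (87 - 87/2)/2 = 87/4.

43.50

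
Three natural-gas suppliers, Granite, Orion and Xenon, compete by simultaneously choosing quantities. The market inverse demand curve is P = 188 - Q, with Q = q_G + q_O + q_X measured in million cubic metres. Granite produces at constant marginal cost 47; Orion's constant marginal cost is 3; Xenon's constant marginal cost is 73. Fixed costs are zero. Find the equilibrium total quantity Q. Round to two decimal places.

Granite's profit: π_G = (188 - Q)q_G - (47q_G). Setting ∂π_G/∂q_G = 0: 141 - 2q_G - (q_O + q_X) = 0.
Orion's profit: π_O = (188 - Q)q_O - (3q_O). Setting ∂π_O/∂q_O = 0: 185 - 2q_O - (q_G + q_X) = 0.
Xenon's first-order condition: 115 - 2q_X - (q_G + q_O) = 0.
Adding the 3 first-order conditions: 441 − 4Q = 0, so Q = 441/4.
Back-substituting: q_G = (141 − 441/4) = 123/4, q_O = (185 − 441/4) = 299/4, q_X = (115 − 441/4) = 19/4.
Total output Q = 123/4 + 299/4 + 19/4 = 441/4.

110.25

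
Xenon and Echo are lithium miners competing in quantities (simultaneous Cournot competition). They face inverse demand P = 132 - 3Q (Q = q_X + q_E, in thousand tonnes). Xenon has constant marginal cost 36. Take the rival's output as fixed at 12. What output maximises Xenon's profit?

With the rival's output fixed at 12, Xenon's profit is π_X = (132 - 3·12 - 3q_X)q_X - (36q_X) = (96 - 3q_X)q_X - (36q_X).
∂π_X/∂q_X = 60 - 6q_X = 0, so q_X = 10.

10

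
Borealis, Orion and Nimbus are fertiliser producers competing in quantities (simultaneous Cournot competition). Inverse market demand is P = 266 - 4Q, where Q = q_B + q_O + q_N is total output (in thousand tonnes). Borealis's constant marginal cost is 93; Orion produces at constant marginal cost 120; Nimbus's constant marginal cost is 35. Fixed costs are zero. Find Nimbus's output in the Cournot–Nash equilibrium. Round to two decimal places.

23.38

Borealis's profit: π_B = (266 - 4Q)q_B - (93q_B). Setting ∂π_B/∂q_B = 0: 173 - 8q_B - 4(q_O + q_N) = 0.
Orion's profit: π_O = (266 - 4Q)q_O - (120q_O). Setting ∂π_O/∂q_O = 0: 146 - 8q_O - 4(q_B + q_N) = 0.
Nimbus's profit: π_N = (266 - 4Q)q_N - (35q_N). Setting ∂π_N/∂q_N = 0: 231 - 8q_N - 4(q_B + q_O) = 0.
Adding the 3 conditions: 550 − 8Q − 8Q = 0, i.e. Q = 275/8.
Back-substituting: q_B = (173 − 275/2)/4 = 71/8, q_O = (146 − 275/2)/4 = 17/8, q_N = (231 − 275/2)/4 = 187/8.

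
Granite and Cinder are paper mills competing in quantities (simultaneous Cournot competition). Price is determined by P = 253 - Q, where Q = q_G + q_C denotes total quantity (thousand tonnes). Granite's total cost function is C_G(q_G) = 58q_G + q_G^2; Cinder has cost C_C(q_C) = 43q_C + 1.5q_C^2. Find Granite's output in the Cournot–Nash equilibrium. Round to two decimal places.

Granite's profit: π_G = (253 - Q)q_G - (58q_G + q_G²). Setting ∂π_G/∂q_G = 0: 195 - 4q_G - (q_C) = 0.
Cinder's first-order condition: 210 - 5q_C - (q_G) = 0.
Rearranging gives the reaction functions q_G = (195 - q_C)/4 and q_C = (210 - q_G)/5.
Substituting one into the other gives q_G = 765/19 and q_C = 645/19.

40.26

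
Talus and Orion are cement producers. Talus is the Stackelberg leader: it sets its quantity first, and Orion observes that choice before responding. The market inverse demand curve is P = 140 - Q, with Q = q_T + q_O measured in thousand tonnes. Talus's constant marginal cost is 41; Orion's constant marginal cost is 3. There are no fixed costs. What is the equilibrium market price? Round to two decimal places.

Solve by backward induction. Given q_T, the follower Orion maximises π_O = (140 - q_T - q_O)q_O - 3q_O.
Follower FOC: 137 - q_T - 2q_O = 0, so q_O(q_T) = (137 - q_T)/2.
The leader anticipates this reaction. Substituting into P = 140 - Q gives P = 143/2 - (1/2)q_T, so π_T = (143/2 - (1/2)q_T)q_T - 41q_T.
Maximising: ∂π_T/∂q_T = 61/2 - q_T = 0, giving q_T = 61/2.
Then q_O = (137 - 61/2)/2 = 213/4.
Total output Q = 335/4, so price P = 140 - 335/4 = 225/4.

56.25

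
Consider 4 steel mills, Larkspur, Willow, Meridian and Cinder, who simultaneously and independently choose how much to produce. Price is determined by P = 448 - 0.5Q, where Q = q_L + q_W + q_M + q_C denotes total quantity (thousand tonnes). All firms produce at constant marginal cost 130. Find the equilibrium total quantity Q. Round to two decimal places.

508.80

A representative firm's profit is π_i = q_i(448 - 0.5Q) - 130q_i.
Setting ∂π_i/∂q_i = 0 with rivals' quantities fixed: 318 - q_i - (1/2)·Σ_{j≠i} q_j = 0.
By symmetry each firm produces the same amount; substituting Σ_{j≠i} q_j = 3q_i yields q_i = 318/(5/2) = 636/5.
Total output Q = 636/5 + 636/5 + 636/5 + 636/5 = 508.8000.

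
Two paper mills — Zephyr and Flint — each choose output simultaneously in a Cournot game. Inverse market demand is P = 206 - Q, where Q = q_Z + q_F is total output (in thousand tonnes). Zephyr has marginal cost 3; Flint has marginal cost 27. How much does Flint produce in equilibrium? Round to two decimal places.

51.67

Zephyr's profit: π_Z = (206 - Q)q_Z - (3q_Z). Setting ∂π_Z/∂q_Z = 0: 203 - 2q_Z - (q_F) = 0.
Flint's first-order condition: 179 - 2q_F - (q_Z) = 0.
So q_Z = (203 - q_F)/2 and q_F = (179 - q_Z)/2.
Substituting one into the other gives q_Z = 227/3 and q_F = 155/3.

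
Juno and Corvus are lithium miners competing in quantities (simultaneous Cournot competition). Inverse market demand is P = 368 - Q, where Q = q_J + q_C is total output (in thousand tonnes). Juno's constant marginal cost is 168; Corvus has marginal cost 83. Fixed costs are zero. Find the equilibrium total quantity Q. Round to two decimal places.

161.67

Juno's profit: π_J = (368 - Q)q_J - (168q_J). Setting ∂π_J/∂q_J = 0: 200 - 2q_J - (q_C) = 0.
Corvus's first-order condition: 285 - 2q_C - (q_J) = 0.
So q_J = (200 - q_C)/2 and q_C = (285 - q_J)/2.
Substituting one into the other gives q_J = 115/3 and q_C = 370/3.
Total output Q = 115/3 + 370/3 = 485/3.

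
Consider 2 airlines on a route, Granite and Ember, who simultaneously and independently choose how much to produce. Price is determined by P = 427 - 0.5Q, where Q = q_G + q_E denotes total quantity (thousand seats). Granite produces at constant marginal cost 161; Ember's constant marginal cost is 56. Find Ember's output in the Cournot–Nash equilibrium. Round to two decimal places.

317.33

Granite's profit: π_G = (427 - 0.5Q)q_G - (161q_G). Setting ∂π_G/∂q_G = 0: 266 - q_G - (1/2)(q_E) = 0.
Ember's profit: π_E = (427 - 0.5Q)q_E - (56q_E). Setting ∂π_E/∂q_E = 0: 371 - q_E - (1/2)(q_G) = 0.
So q_G = (266 - (1/2)q_E) and q_E = (371 - (1/2)q_G).
Solving the pair: q_G = 322/3, q_E = 952/3.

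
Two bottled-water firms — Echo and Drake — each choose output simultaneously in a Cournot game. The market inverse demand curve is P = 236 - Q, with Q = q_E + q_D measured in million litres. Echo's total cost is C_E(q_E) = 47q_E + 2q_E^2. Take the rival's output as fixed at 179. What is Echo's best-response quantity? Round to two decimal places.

1.67

With the rival's output fixed at 179, Echo's profit is π_E = (236 - 179 - q_E)q_E - (47q_E + 2q_E²) = (57 - q_E)q_E - (47q_E + 2q_E²).
∂π_E/∂q_E = 10 - 6q_E = 0, so q_E = 5/3.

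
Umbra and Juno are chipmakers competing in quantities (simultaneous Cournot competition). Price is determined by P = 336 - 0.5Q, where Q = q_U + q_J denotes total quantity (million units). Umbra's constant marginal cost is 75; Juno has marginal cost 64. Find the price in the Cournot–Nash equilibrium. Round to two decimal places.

158.33

Umbra's profit: π_U = (336 - 0.5Q)q_U - (75q_U). Setting ∂π_U/∂q_U = 0: 261 - q_U - (1/2)(q_J) = 0.
Juno's profit: π_J = (336 - 0.5Q)q_J - (64q_J). Setting ∂π_J/∂q_J = 0: 272 - q_J - (1/2)(q_U) = 0.
Rearranging gives the reaction functions q_U = (261 - (1/2)q_J) and q_J = (272 - (1/2)q_U).
Substituting one into the other gives q_U = 500/3 and q_J = 566/3.
Total output Q = 1066/3, so price P = 336 - (1/2)·(1066/3) = 475/3.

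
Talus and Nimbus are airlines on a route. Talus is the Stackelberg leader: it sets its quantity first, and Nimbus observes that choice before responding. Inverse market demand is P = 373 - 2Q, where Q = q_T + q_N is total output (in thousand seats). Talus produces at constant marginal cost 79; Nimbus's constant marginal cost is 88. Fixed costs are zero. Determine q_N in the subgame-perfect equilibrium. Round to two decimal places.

Solve by backward induction. Given q_T, the follower Nimbus maximises π_N = (373 - 2q_T - 2q_N)q_N - 88q_N.
Follower FOC: 285 - 2q_T - 4q_N = 0, so q_N(q_T) = (285 - 2q_T)/4.
Talus substitutes q_N(q_T) into its own profit: π_T = q_T(373 - 2q_T - (285 - 2q_T)/2) - 79q_T = (461/2 - q_T)q_T - 79q_T.
Leader FOC: 303/2 - 2q_T = 0, so q_T = 303/4.
Then q_N = (285 - 2·(303/4))/4 = 267/8.

33.38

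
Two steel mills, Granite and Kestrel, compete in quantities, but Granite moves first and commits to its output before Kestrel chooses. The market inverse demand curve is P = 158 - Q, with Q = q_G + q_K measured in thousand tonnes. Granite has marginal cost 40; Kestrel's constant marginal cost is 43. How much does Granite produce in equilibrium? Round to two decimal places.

Solve by backward induction. Given q_G, the follower Kestrel maximises π_K = (158 - q_G - q_K)q_K - 43q_K.
∂π_K/∂q_K = 115 - q_G - 2q_K = 0 gives the reaction function q_K = (115 - q_G)/2.
Granite substitutes q_K(q_G) into its own profit: π_G = q_G(158 - q_G - (115 - q_G)/2) - 40q_G = (201/2 - (1/2)q_G)q_G - 40q_G.
Maximising: ∂π_G/∂q_G = 121/2 - q_G = 0, giving q_G = 121/2.
Then q_K = (115 - 121/2)/2 = 109/4.

60.50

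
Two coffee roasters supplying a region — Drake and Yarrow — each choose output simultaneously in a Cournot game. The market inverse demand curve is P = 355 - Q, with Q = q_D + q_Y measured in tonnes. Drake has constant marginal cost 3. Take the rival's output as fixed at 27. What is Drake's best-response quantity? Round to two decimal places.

With the rival's output fixed at 27, Drake's profit is π_D = (355 - 27 - q_D)q_D - (3q_D) = (328 - q_D)q_D - (3q_D).
∂π_D/∂q_D = 325 - 2q_D = 0, so q_D = 325/2.

162.50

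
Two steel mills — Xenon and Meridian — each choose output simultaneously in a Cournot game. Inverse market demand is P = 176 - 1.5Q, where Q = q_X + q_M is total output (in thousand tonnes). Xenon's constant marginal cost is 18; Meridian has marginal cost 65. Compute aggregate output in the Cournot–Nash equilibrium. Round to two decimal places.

59.78

Xenon's profit: π_X = (176 - 1.5Q)q_X - (18q_X). Setting ∂π_X/∂q_X = 0: 158 - 3q_X - (3/2)(q_M) = 0.
Meridian's profit: π_M = (176 - 1.5Q)q_M - (65q_M). Setting ∂π_M/∂q_M = 0: 111 - 3q_M - (3/2)(q_X) = 0.
Rearranging gives the reaction functions q_X = (158 - (3/2)q_M)/3 and q_M = (111 - (3/2)q_X)/3.
Substituting one into the other gives q_X = 410/9 and q_M = 128/9.
Total output Q = 410/9 + 128/9 = 538/9.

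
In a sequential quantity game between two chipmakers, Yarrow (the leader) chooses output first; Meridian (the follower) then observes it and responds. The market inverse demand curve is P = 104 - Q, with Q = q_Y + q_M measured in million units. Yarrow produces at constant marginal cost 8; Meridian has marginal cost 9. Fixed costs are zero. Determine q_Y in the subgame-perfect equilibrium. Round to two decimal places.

48.50

Solve by backward induction. Given q_Y, the follower Meridian maximises π_M = (104 - q_Y - q_M)q_M - 9q_M.
∂π_M/∂q_M = 95 - q_Y - 2q_M = 0 gives the reaction function q_M = (95 - q_Y)/2.
Yarrow substitutes q_M(q_Y) into its own profit: π_Y = q_Y(104 - q_Y - (95 - q_Y)/2) - 8q_Y = (113/2 - (1/2)q_Y)q_Y - 8q_Y.
Maximising: ∂π_Y/∂q_Y = 97/2 - q_Y = 0, giving q_Y = 97/2.
Then q_M = (95 - 97/2)/2 = 93/4.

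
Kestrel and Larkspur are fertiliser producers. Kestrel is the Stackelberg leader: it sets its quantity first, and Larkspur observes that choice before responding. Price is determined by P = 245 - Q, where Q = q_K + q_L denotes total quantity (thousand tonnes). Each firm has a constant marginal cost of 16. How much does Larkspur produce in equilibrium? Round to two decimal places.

57.25

The follower Larkspur best-responds to any q_K: π_L = (245 - Q)q_L - 16q_L.
∂π_L/∂q_L = 229 - q_K - 2q_L = 0 gives the reaction function q_L = (229 - q_K)/2.
The leader anticipates this reaction. Substituting into P = 245 - Q gives P = 261/2 - (1/2)q_K, so π_K = (261/2 - (1/2)q_K)q_K - 16q_K.
The leader's first-order condition 229/2 - q_K = 0 yields q_K = 229/2.
Then q_L = (229 - 229/2)/2 = 229/4.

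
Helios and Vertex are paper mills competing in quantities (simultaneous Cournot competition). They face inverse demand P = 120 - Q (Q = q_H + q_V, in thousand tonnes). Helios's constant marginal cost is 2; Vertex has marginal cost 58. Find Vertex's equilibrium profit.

4

Helios's profit: π_H = (120 - Q)q_H - (2q_H). Setting ∂π_H/∂q_H = 0: 118 - 2q_H - (q_V) = 0.
Vertex's first-order condition: 62 - 2q_V - (q_H) = 0.
Rearranging gives the reaction functions q_H = (118 - q_V)/2 and q_V = (62 - q_H)/2.
Substituting one into the other gives q_H = 58 and q_V = 2.
Price P = 120 - 60 = 60.
Vertex's profit: (60 - 58)·2 = 4.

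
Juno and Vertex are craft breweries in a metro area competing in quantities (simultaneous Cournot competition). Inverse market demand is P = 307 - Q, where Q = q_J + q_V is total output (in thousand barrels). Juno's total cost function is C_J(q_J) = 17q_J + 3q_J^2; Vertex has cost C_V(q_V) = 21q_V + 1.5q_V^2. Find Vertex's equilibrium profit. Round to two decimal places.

6561.48

Juno's profit: π_J = (307 - Q)q_J - (17q_J + 3q_J²). Setting ∂π_J/∂q_J = 0: 290 - 8q_J - (q_V) = 0.
Vertex's first-order condition: 286 - 5q_V - (q_J) = 0.
So q_J = (290 - q_V)/8 and q_V = (286 - q_J)/5.
Solving the pair: q_J = 388/13, q_V = 666/13.
Price P = 307 - 1054/13 = 225.9231.
Vertex's profit: 225.9231·(666/13) - 21·(666/13) - (3/2)(666/13)² = 6561.4793.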